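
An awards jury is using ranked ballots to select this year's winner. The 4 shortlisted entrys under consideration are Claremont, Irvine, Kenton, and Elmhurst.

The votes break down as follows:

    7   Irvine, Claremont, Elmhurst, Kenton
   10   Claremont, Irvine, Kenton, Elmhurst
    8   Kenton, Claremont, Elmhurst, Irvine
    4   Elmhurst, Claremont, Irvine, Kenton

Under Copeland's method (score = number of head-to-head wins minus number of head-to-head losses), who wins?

Pairwise results:
  Claremont vs Irvine: Claremont wins 22–7.
  Claremont vs Kenton: Claremont wins 21–8.
  Claremont vs Elmhurst: Claremont wins 25–4.
  Irvine vs Kenton: Irvine wins 21–8.
  Irvine vs Elmhurst: Irvine wins 17–12.
  Kenton vs Elmhurst: Kenton wins 18–11.
Copeland scores (wins − losses):
  Claremont: 3 − 0 = 3
  Irvine: 2 − 1 = 1
  Kenton: 1 − 2 = -1
  Elmhurst: 0 − 3 = -3
Claremont has the best Copeland score.

Claremont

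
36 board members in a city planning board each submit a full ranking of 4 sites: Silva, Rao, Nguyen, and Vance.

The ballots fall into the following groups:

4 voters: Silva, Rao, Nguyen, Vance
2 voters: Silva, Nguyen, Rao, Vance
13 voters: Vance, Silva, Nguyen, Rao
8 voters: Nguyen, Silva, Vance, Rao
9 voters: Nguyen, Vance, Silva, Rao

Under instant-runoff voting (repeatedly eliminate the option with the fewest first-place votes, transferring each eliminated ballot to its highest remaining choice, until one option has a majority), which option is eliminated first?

Round 1: Nguyen 17, Vance 13, Silva 6, Rao 0. Rao has the fewest and is eliminated.
Round 2: Nguyen 17, Vance 13, Silva 6. Silva has the fewest and is eliminated.
Round 3: Nguyen 23, Vance 13. Nguyen has a majority.

Rao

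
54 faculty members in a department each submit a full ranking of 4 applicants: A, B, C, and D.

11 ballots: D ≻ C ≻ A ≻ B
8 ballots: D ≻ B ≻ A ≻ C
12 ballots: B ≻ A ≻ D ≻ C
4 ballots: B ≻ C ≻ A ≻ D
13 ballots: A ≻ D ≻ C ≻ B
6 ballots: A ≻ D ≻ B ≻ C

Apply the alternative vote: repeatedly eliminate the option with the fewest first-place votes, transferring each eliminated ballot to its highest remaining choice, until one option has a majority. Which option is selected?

A

Round 1: A 19, D 19, B 16, C 0. C has the fewest and is eliminated.
Round 2: A 19, D 19, B 16. B has the fewest and is eliminated.
Round 3: A 35, D 19. A has a majority.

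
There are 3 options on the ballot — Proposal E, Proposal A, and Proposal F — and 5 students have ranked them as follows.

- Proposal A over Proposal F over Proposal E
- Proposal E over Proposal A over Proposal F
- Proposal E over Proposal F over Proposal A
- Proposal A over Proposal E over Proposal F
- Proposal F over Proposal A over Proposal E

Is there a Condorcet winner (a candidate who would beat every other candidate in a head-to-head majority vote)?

Yes

Head-to-head results (5 voters total):
Proposal E vs Proposal A: Proposal A wins 3–2.
Proposal E vs Proposal F: Proposal E wins 3–2.
Proposal A vs Proposal F: Proposal A wins 3–2.
Proposal A beats each rival — Proposal E (3–2), Proposal F (3–2) — so Proposal A is the Condorcet winner.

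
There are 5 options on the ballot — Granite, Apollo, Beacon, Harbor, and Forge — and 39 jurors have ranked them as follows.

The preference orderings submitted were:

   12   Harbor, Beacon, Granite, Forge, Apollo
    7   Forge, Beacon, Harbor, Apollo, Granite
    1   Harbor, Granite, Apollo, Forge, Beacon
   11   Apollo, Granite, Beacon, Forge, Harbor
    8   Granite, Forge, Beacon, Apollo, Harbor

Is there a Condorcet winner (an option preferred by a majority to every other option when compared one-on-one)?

No

Head-to-head results (39 voters total):
Granite vs Apollo: Granite wins 21–18.
Granite vs Beacon: Granite wins 20–19.
Granite vs Harbor: Harbor wins 20–19.
Granite vs Forge: Granite wins 32–7.
Apollo vs Beacon: Beacon wins 27–12.
Apollo vs Harbor: Harbor wins 20–19.
Apollo vs Forge: Forge wins 27–12.
Beacon vs Harbor: Beacon wins 26–13.
Beacon vs Forge: Beacon wins 23–16.
Harbor vs Forge: Forge wins 26–13.
No candidate beats all others: Granite beats Beacon beats Harbor beats Granite, a majority cycle.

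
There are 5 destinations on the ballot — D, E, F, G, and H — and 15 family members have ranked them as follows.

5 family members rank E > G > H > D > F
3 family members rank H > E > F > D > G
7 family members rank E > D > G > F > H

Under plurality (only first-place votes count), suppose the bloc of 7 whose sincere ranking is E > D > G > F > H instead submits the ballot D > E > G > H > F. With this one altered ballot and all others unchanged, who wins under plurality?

First-place totals with the altered ballot: D 7, E 5, F 0, G 0, H 3.
The switch changes the winner from E to D.

D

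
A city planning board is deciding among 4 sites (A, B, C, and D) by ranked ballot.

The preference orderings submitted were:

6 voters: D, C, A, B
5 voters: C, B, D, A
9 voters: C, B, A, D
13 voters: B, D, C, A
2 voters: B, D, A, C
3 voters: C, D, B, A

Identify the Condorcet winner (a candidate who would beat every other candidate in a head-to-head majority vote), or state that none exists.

Head-to-head results (38 voters total):
A vs B: B wins 32–6.
A vs C: C wins 36–2.
A vs D: D wins 29–9.
B vs C: C wins 23–15.
B vs D: B wins 29–9.
C vs D: D wins 21–17.
No candidate beats all others: B beats D beats C beats B, a majority cycle.

None — there is no Condorcet winner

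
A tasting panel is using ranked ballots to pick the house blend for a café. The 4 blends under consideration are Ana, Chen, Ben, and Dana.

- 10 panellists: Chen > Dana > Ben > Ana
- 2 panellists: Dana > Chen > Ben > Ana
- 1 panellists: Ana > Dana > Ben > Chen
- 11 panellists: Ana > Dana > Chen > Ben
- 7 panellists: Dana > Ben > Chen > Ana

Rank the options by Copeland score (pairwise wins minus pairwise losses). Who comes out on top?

Pairwise results:
  Ana vs Chen: Chen wins 19–12.
  Ana vs Ben: Ben wins 19–12.
  Ana vs Dana: Dana wins 19–12.
  Chen vs Ben: Chen wins 23–8.
  Chen vs Dana: Dana wins 21–10.
  Ben vs Dana: Dana wins 31–0.
Copeland scores (wins − losses):
  Ana: 0 − 3 = -3
  Chen: 2 − 1 = 1
  Ben: 1 − 2 = -1
  Dana: 3 − 0 = 3
Dana has the best Copeland score.

Dana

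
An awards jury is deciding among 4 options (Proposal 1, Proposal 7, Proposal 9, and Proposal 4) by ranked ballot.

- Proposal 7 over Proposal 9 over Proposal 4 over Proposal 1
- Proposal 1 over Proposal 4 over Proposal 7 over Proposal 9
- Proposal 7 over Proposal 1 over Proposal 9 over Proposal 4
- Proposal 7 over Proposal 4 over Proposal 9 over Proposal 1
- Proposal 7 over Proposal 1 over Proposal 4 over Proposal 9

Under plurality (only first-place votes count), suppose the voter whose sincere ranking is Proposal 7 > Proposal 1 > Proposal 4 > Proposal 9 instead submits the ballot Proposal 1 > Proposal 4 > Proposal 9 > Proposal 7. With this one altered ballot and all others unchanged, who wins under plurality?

Proposal 7

First-place totals with the altered ballot: Proposal 1 2, Proposal 7 3, Proposal 9 0, Proposal 4 0.
The winner is unchanged: still Proposal 7.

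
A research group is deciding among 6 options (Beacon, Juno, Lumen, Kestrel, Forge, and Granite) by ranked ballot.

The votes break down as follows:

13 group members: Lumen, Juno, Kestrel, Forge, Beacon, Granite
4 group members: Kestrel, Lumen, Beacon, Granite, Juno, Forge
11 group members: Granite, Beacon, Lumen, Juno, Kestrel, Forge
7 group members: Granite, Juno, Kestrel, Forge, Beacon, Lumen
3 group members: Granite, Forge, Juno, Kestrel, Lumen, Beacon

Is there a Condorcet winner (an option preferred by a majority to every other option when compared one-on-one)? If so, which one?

Head-to-head results (38 voters total):
Beacon vs Juno: Juno wins 23–15.
Beacon vs Lumen: Lumen wins 20–18.
Beacon vs Kestrel: Kestrel wins 27–11.
Beacon vs Forge: Forge wins 23–15.
Beacon vs Granite: Granite wins 21–17.
Juno vs Lumen: Lumen wins 28–10.
Juno vs Kestrel: Juno wins 34–4.
Juno vs Forge: Juno wins 35–3.
Juno vs Granite: Granite wins 25–13.
Lumen vs Kestrel: Lumen wins 24–14.
Lumen vs Forge: Lumen wins 28–10.
Lumen vs Granite: Granite wins 21–17.
Kestrel vs Forge: Kestrel wins 35–3.
Kestrel vs Granite: Granite wins 21–17.
Forge vs Granite: Granite wins 25–13.
Granite beats each rival — Beacon (21–17), Juno (25–13), Lumen (21–17), Kestrel (21–17), Forge (25–13) — so Granite is the Condorcet winner.

Granite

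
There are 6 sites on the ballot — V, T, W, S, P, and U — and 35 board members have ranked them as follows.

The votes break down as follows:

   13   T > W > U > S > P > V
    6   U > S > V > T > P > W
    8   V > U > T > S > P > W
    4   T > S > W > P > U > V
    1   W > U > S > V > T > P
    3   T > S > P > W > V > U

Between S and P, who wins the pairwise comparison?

S

Ballots ranking S above P: 13+6+8+4+1+3 = 35.
Ballots ranking P above S: 0.
S wins the head-to-head, 35–0.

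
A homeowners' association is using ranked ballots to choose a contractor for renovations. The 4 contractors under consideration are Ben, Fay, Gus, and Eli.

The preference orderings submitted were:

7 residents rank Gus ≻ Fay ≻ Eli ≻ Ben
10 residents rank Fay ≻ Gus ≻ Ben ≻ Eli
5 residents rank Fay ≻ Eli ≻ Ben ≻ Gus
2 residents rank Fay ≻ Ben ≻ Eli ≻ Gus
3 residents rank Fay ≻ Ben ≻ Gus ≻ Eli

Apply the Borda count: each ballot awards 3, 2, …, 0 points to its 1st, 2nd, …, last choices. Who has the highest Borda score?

Borda scores:
  Ben: 7·0 + 10·1 + 5·1 + 2·2 + 3·2 = 25
  Fay: 7·2 + 10·3 + 5·3 + 2·3 + 3·3 = 74
  Gus: 7·3 + 10·2 + 5·0 + 2·0 + 3·1 = 44
  Eli: 7·1 + 10·0 + 5·2 + 2·1 + 3·0 = 19
Fay has the highest total.

Fay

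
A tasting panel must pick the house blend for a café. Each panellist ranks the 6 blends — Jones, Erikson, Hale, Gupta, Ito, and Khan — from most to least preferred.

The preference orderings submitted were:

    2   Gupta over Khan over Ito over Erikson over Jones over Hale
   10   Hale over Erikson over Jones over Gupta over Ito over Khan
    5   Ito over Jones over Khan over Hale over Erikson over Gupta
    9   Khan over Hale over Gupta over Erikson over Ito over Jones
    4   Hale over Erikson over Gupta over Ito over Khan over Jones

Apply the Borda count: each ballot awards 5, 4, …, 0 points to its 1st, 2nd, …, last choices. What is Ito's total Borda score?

Borda scores:
  Jones: 2·1 + 10·3 + 5·4 + 9·0 + 4·0 = 52
  Erikson: 2·2 + 10·4 + 5·1 + 9·2 + 4·4 = 83
  Hale: 2·0 + 10·5 + 5·2 + 9·4 + 4·5 = 116
  Gupta: 2·5 + 10·2 + 5·0 + 9·3 + 4·3 = 69
  Ito: 2·3 + 10·1 + 5·5 + 9·1 + 4·2 = 58
  Khan: 2·4 + 10·0 + 5·3 + 9·5 + 4·1 = 72

58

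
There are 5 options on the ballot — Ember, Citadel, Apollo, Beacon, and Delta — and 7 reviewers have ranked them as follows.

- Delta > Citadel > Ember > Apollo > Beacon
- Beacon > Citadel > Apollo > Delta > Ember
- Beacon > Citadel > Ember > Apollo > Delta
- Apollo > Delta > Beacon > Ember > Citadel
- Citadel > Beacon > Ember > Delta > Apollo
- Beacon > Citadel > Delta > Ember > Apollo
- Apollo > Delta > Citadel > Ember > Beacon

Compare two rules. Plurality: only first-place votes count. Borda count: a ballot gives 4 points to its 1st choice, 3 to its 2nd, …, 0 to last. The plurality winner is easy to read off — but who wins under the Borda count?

Plurality first-place counts: Ember 0, Citadel 1, Apollo 2, Beacon 3, Delta 1 → Beacon.
Borda totals: Ember 9, Citadel 18, Apollo 12, Beacon 17, Delta 14 → Citadel.

Citadel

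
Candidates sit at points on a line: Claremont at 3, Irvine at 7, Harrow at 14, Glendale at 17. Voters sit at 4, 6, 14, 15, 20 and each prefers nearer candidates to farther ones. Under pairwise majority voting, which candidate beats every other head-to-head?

With single-peaked preferences on a line, the Condorcet winner is the candidate closest to the median voter.
The median voter (position 14) is closest to Harrow at 14.
Check: Harrow vs Claremont — voters closer to Harrow: 3 of 5.

Harrow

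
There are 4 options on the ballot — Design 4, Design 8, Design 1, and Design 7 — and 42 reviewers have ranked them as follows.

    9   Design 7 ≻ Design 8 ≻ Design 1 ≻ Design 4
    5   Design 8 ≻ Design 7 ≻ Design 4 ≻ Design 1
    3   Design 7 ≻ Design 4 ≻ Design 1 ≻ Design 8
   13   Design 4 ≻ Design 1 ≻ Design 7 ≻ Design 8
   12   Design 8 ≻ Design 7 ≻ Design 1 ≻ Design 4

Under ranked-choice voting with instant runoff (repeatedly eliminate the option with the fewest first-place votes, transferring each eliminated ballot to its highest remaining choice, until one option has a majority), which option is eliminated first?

Round 1: Design 8 17, Design 4 13, Design 7 12, Design 1 0. Design 1 has the fewest and is eliminated.
Round 2: Design 8 17, Design 4 13, Design 7 12. Design 7 has the fewest and is eliminated.
Round 3: Design 8 26, Design 4 16. Design 8 has a majority.

Design 1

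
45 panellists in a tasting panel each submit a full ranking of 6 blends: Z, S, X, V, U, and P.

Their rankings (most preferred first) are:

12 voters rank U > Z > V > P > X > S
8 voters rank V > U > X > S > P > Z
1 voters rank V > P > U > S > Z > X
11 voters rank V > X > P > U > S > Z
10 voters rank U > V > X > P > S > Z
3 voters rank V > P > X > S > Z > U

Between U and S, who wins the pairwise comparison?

Ballots ranking U above S: 12+8+1+11+10 = 42.
Ballots ranking S above U: 3.
U wins the head-to-head, 42–3.

U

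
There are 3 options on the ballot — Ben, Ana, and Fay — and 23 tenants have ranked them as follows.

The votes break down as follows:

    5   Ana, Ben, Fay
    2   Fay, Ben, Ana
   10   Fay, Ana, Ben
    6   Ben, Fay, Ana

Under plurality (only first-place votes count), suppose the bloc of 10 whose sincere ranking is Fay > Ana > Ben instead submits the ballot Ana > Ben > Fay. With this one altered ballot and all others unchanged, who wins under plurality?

First-place totals with the altered ballot: Ben 6, Ana 15, Fay 2.
The switch changes the winner from Fay to Ana.

Ana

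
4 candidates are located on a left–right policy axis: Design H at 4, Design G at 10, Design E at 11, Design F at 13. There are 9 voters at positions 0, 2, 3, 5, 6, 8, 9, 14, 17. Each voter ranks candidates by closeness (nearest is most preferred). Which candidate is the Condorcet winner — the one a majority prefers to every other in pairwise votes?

Design H

With single-peaked preferences on a line, the Condorcet winner is the candidate closest to the median voter.
The median voter (position 6) is closest to Design H at 4.
Check: Design H vs Design F — voters closer to Design H: 6 of 9.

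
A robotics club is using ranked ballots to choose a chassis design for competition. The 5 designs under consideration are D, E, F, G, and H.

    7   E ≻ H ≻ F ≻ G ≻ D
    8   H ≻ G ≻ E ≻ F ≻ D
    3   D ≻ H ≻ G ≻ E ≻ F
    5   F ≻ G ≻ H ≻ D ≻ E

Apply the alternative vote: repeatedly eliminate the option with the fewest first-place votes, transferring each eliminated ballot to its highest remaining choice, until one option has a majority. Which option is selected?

H

Round 1: H 8, E 7, F 5, D 3, G 0. G has the fewest and is eliminated.
Round 2: H 8, E 7, F 5, D 3. D has the fewest and is eliminated.
Round 3: H 11, E 7, F 5. F has the fewest and is eliminated.
Round 4: H 16, E 7. H has a majority.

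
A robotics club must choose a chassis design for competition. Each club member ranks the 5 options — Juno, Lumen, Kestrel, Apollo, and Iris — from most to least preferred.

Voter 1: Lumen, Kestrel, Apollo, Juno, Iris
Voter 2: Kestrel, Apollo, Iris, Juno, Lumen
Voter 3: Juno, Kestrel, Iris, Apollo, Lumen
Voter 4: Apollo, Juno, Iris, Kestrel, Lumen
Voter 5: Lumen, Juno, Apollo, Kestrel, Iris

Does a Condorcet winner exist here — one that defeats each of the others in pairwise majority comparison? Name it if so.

Head-to-head results (5 voters total):
Juno vs Lumen: Juno wins 3–2.
Juno vs Kestrel: Juno wins 3–2.
Juno vs Apollo: Apollo wins 3–2.
Juno vs Iris: Juno wins 4–1.
Lumen vs Kestrel: Kestrel wins 3–2.
Lumen vs Apollo: Apollo wins 3–2.
Lumen vs Iris: Iris wins 3–2.
Kestrel vs Apollo: Kestrel wins 3–2.
Kestrel vs Iris: Kestrel wins 4–1.
Apollo vs Iris: Apollo wins 4–1.
No candidate beats all others: Juno beats Kestrel beats Apollo beats Juno, a majority cycle.

No Condorcet winner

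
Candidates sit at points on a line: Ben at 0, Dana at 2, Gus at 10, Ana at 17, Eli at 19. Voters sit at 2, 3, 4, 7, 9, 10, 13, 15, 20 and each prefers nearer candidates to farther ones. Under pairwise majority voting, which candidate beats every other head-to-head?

Gus

With single-peaked preferences on a line, the Condorcet winner is the candidate closest to the median voter.
The median voter (position 9) is closest to Gus at 10.
Check: Gus vs Eli — voters closer to Gus: 7 of 9.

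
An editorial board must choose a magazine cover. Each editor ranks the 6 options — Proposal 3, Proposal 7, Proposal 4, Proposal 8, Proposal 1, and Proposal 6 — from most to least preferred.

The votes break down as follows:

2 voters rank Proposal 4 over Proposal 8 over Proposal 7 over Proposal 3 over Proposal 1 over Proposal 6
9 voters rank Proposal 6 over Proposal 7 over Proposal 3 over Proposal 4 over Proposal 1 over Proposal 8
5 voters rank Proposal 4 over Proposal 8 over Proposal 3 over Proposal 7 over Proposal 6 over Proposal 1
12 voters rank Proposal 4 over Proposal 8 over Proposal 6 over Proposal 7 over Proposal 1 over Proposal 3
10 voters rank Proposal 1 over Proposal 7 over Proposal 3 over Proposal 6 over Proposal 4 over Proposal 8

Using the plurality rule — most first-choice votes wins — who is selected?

First-place vote totals:
  Proposal 3: 0
  Proposal 7: 0
  Proposal 4: 19
  Proposal 8: 0
  Proposal 1: 10
  Proposal 6: 9
Proposal 4 has the most first-place votes.

Proposal 4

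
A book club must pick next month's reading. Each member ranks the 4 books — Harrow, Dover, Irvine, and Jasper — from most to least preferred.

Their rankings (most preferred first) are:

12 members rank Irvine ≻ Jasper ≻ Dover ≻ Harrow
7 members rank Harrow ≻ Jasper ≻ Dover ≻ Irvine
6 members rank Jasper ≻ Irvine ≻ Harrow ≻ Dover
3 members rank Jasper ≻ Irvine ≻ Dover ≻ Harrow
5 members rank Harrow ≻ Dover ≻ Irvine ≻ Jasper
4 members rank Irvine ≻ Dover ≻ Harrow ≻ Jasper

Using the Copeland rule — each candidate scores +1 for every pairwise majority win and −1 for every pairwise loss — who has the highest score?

Pairwise results:
  Harrow vs Dover: Dover wins 19–18.
  Harrow vs Irvine: Irvine wins 25–12.
  Harrow vs Jasper: Jasper wins 21–16.
  Dover vs Irvine: Irvine wins 25–12.
  Dover vs Jasper: Jasper wins 28–9.
  Irvine vs Jasper: Irvine wins 21–16.
Copeland scores (wins − losses):
  Harrow: 0 − 3 = -3
  Dover: 1 − 2 = -1
  Irvine: 3 − 0 = 3
  Jasper: 2 − 1 = 1
Irvine has the best Copeland score.

Irvine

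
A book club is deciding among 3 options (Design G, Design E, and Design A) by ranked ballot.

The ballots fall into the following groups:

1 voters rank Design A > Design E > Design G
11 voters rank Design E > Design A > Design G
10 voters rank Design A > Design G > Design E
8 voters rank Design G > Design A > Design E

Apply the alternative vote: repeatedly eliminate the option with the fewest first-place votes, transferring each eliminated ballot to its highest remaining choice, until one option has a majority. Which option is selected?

Round 1: Design E 11, Design A 11, Design G 8. Design G has the fewest and is eliminated.
Round 2: Design A 19, Design E 11. Design A has a majority.

Design A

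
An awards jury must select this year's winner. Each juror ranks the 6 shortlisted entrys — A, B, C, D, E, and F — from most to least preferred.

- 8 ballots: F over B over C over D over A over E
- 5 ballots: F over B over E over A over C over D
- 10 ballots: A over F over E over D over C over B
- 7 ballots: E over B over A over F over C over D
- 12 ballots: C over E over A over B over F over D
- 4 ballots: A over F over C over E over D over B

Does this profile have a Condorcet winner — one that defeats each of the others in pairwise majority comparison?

No

Head-to-head results (46 voters total):
A vs B: A wins 26–20.
A vs C: A wins 26–20.
A vs D: A wins 38–8.
A vs E: E wins 24–22.
A vs F: A wins 33–13.
B vs C: C wins 26–20.
B vs D: B wins 32–14.
B vs E: E wins 33–13.
B vs F: F wins 27–19.
C vs D: C wins 36–10.
C vs E: C wins 24–22.
C vs F: F wins 34–12.
D vs E: E wins 38–8.
D vs F: F wins 46–0.
E vs F: F wins 27–19.
No candidate beats all others: A beats C beats E beats A, a majority cycle.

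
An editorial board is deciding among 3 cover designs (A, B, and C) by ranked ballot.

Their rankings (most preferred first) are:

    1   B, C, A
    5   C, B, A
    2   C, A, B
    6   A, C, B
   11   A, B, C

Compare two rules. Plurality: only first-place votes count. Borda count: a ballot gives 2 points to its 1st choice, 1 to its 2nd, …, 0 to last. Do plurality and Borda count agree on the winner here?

Yes

Plurality first-place counts: A 17, B 1, C 7 → A.
Borda totals: A 36, B 18, C 21 → A.
The two rules agree on A.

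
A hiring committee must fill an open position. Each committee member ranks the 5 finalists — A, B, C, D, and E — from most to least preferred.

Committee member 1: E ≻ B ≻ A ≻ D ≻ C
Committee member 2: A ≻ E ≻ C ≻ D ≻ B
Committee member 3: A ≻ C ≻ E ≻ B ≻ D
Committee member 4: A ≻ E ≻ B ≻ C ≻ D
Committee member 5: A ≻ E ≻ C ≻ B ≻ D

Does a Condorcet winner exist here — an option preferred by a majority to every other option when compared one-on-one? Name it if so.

Head-to-head results (5 voters total):
A vs B: A wins 4–1.
A vs C: A wins 5–0.
A vs D: A wins 5–0.
A vs E: A wins 4–1.
B vs C: C wins 3–2.
B vs D: B wins 4–1.
B vs E: E wins 5–0.
C vs D: C wins 4–1.
C vs E: E wins 4–1.
D vs E: E wins 5–0.
A beats each rival — B (4–1), C (5–0), D (5–0), E (4–1) — so A is the Condorcet winner.

A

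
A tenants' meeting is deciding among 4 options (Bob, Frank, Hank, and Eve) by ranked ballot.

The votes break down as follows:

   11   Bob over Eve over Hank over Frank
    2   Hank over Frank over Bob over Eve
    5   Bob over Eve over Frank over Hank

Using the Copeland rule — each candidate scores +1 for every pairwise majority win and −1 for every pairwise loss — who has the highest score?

Pairwise results:
  Bob vs Frank: Bob wins 16–2.
  Bob vs Hank: Bob wins 16–2.
  Bob vs Eve: Bob wins 18–0.
  Frank vs Hank: Hank wins 13–5.
  Frank vs Eve: Eve wins 16–2.
  Hank vs Eve: Eve wins 16–2.
Copeland scores (wins − losses):
  Bob: 3 − 0 = 3
  Frank: 0 − 3 = -3
  Hank: 1 − 2 = -1
  Eve: 2 − 1 = 1
Bob has the best Copeland score.

Bob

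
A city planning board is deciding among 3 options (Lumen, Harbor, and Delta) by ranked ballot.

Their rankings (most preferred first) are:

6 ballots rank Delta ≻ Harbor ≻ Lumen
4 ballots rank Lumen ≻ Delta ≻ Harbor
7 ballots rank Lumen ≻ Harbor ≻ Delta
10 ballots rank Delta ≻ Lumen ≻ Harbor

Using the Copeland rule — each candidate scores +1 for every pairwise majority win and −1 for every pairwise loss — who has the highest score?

Delta

Pairwise results:
  Lumen vs Harbor: Lumen wins 21–6.
  Lumen vs Delta: Delta wins 16–11.
  Harbor vs Delta: Delta wins 20–7.
Copeland scores (wins − losses):
  Lumen: 1 − 1 = 0
  Harbor: 0 − 2 = -2
  Delta: 2 − 0 = 2
Delta has the best Copeland score.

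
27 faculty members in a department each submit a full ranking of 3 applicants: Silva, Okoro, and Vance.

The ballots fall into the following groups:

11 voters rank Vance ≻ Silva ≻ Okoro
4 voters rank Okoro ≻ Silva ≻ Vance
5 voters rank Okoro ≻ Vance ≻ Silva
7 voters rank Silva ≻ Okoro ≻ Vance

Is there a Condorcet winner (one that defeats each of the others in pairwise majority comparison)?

Head-to-head results (27 voters total):
Silva vs Okoro: Silva wins 18–9.
Silva vs Vance: Vance wins 16–11.
Okoro vs Vance: Okoro wins 16–11.
No candidate beats all others: Silva beats Okoro beats Vance beats Silva, a majority cycle.

No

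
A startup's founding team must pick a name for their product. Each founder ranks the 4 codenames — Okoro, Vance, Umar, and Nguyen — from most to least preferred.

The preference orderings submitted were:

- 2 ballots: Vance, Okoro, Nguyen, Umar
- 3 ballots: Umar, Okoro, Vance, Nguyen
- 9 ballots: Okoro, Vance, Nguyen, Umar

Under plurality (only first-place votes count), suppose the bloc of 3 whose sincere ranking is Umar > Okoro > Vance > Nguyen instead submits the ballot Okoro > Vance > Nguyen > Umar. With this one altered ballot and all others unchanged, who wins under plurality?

Okoro

First-place totals with the altered ballot: Okoro 12, Vance 2, Umar 0, Nguyen 0.
The winner is unchanged: still Okoro.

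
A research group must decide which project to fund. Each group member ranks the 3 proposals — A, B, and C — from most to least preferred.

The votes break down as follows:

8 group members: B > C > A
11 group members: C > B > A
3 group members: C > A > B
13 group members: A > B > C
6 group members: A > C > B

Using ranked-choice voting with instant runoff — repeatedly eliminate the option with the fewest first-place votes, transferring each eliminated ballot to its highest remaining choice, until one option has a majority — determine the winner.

Round 1: A 19, C 14, B 8. B has the fewest and is eliminated.
Round 2: C 22, A 19. C has a majority.

C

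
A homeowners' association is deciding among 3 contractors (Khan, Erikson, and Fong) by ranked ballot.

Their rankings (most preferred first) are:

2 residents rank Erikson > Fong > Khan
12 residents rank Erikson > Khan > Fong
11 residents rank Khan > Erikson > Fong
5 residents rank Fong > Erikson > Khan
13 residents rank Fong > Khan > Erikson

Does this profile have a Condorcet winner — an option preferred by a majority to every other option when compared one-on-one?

Head-to-head results (43 voters total):
Khan vs Erikson: Khan wins 24–19.
Khan vs Fong: Khan wins 23–20.
Erikson vs Fong: Erikson wins 25–18.
Khan beats each rival — Erikson (24–19), Fong (23–20) — so Khan is the Condorcet winner.

Yes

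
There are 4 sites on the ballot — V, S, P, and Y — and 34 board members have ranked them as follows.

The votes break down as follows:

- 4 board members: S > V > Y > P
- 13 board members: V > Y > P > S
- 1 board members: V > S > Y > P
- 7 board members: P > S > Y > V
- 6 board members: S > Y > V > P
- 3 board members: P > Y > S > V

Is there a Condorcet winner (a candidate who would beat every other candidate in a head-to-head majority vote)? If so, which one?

Head-to-head results (34 voters total):
V vs S: S wins 20–14.
V vs P: V wins 24–10.
V vs Y: V wins 18–16.
S vs P: P wins 23–11.
S vs Y: S wins 18–16.
P vs Y: Y wins 24–10.
No candidate beats all others: V beats P beats S beats V, a majority cycle.

There is no Condorcet winner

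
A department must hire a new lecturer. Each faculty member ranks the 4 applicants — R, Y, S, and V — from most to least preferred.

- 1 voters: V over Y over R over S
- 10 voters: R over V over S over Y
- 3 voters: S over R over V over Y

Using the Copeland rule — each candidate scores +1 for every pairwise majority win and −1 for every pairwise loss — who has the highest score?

Pairwise results:
  R vs Y: R wins 13–1.
  R vs S: R wins 11–3.
  R vs V: R wins 13–1.
  Y vs S: S wins 13–1.
  Y vs V: V wins 14–0.
  S vs V: V wins 11–3.
Copeland scores (wins − losses):
  R: 3 − 0 = 3
  Y: 0 − 3 = -3
  S: 1 − 2 = -1
  V: 2 − 1 = 1
R has the best Copeland score.

R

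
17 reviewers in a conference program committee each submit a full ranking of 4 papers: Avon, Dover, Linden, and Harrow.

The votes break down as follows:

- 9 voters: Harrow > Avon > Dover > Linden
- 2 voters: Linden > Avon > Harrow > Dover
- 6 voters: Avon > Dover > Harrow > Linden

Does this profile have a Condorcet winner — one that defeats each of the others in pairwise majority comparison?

Yes

Head-to-head results (17 voters total):
Avon vs Dover: Avon wins 17–0.
Avon vs Linden: Avon wins 15–2.
Avon vs Harrow: Harrow wins 9–8.
Dover vs Linden: Dover wins 15–2.
Dover vs Harrow: Harrow wins 11–6.
Linden vs Harrow: Harrow wins 15–2.
Harrow beats each rival — Avon (9–8), Dover (11–6), Linden (15–2) — so Harrow is the Condorcet winner.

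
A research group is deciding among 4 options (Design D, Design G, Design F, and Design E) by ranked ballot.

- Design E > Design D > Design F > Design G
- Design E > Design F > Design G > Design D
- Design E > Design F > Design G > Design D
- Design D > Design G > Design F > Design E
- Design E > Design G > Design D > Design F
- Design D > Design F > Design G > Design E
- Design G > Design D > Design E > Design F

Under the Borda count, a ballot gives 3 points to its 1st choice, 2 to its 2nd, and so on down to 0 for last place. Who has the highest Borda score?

Borda scores:
  Design D: 2 + 0 + 0 + 3 + 1 + 3 + 2 = 11
  Design G: 0 + 1 + 1 + 2 + 2 + 1 + 3 = 10
  Design F: 1 + 2 + 2 + 1 + 0 + 2 + 0 = 8
  Design E: 3 + 3 + 3 + 0 + 3 + 0 + 1 = 13
Design E has the highest total.

Design E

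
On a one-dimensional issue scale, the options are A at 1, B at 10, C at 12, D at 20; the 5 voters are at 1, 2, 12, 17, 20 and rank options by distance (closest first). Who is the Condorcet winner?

With single-peaked preferences on a line, the Condorcet winner is the candidate closest to the median voter.
The median voter (position 12) is closest to C at 12.
Check: C vs B — voters closer to C: 3 of 5.

C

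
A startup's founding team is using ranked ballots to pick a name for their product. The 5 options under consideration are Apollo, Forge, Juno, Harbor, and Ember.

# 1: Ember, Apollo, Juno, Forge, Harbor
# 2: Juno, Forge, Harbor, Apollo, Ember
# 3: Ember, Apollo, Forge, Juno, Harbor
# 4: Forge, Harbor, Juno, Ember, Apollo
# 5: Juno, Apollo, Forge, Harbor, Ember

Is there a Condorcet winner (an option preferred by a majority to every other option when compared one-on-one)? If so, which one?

Juno

Head-to-head results (5 voters total):
Apollo vs Forge: Apollo wins 3–2.
Apollo vs Juno: Juno wins 3–2.
Apollo vs Harbor: Apollo wins 3–2.
Apollo vs Ember: Ember wins 3–2.
Forge vs Juno: Juno wins 3–2.
Forge vs Harbor: Forge wins 5–0.
Forge vs Ember: Forge wins 3–2.
Juno vs Harbor: Juno wins 4–1.
Juno vs Ember: Juno wins 3–2.
Harbor vs Ember: Harbor wins 3–2.
Juno beats each rival — Apollo (3–2), Forge (3–2), Harbor (4–1), Ember (3–2) — so Juno is the Condorcet winner.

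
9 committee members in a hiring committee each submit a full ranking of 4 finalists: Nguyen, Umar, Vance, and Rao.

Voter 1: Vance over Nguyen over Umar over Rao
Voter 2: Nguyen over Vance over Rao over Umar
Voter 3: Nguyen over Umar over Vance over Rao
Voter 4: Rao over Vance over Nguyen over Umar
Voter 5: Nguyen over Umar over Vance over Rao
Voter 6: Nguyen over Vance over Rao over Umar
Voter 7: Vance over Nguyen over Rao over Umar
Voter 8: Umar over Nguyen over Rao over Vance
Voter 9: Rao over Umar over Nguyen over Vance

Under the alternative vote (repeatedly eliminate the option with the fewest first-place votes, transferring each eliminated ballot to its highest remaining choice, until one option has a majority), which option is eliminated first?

Round 1: Nguyen 4, Vance 2, Rao 2, Umar 1. Umar has the fewest and is eliminated.
Round 2: Nguyen 5, Vance 2, Rao 2. Nguyen has a majority.

Umar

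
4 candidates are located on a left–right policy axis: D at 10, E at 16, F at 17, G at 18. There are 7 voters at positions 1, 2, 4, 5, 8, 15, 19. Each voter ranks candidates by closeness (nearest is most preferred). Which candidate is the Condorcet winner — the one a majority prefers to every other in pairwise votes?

With single-peaked preferences on a line, the Condorcet winner is the candidate closest to the median voter.
The median voter (position 5) is closest to D at 10.
Check: D vs E — voters closer to D: 5 of 7.

D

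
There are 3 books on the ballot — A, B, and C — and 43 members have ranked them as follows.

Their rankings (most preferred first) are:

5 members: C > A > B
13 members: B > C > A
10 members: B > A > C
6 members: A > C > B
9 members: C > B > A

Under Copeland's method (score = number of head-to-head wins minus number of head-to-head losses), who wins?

Pairwise results:
  A vs B: B wins 32–11.
  A vs C: C wins 27–16.
  B vs C: B wins 23–20.
Copeland scores (wins − losses):
  A: 0 − 2 = -2
  B: 2 − 0 = 2
  C: 1 − 1 = 0
B has the best Copeland score.

B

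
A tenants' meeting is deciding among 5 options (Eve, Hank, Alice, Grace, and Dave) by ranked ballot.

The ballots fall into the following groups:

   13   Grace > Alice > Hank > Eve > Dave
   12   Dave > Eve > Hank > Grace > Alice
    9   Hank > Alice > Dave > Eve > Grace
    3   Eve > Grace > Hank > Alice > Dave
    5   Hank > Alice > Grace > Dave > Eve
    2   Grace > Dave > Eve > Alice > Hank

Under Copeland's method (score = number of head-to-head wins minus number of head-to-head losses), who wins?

Pairwise results:
  Eve vs Hank: Hank wins 27–17.
  Eve vs Alice: Alice wins 27–17.
  Eve vs Grace: Eve wins 24–20.
  Eve vs Dave: Dave wins 28–16.
  Hank vs Alice: Hank wins 29–15.
  Hank vs Grace: Hank wins 26–18.
  Hank vs Dave: Hank wins 30–14.
  Alice vs Grace: Grace wins 30–14.
  Alice vs Dave: Alice wins 30–14.
  Grace vs Dave: Grace wins 23–21.
Copeland scores (wins − losses):
  Eve: 1 − 3 = -2
  Hank: 4 − 0 = 4
  Alice: 2 − 2 = 0
  Grace: 2 − 2 = 0
  Dave: 1 − 3 = -2
Hank has the best Copeland score.

Hank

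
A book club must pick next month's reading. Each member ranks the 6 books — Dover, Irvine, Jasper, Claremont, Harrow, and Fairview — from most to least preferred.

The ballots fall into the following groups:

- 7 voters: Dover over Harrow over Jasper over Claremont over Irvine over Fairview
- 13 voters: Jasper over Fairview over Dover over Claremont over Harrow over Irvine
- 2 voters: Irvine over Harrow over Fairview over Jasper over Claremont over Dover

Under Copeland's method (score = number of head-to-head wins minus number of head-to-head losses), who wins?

Jasper

Pairwise results:
  Dover vs Irvine: Dover wins 20–2.
  Dover vs Jasper: Jasper wins 15–7.
  Dover vs Claremont: Dover wins 20–2.
  Dover vs Harrow: Dover wins 20–2.
  Dover vs Fairview: Fairview wins 15–7.
  Irvine vs Jasper: Jasper wins 20–2.
  Irvine vs Claremont: Claremont wins 20–2.
  Irvine vs Harrow: Harrow wins 20–2.
  Irvine vs Fairview: Fairview wins 13–9.
  Jasper vs Claremont: Jasper wins 22–0.
  Jasper vs Harrow: Jasper wins 13–9.
  Jasper vs Fairview: Jasper wins 20–2.
  Claremont vs Harrow: Claremont wins 13–9.
  Claremont vs Fairview: Fairview wins 15–7.
  Harrow vs Fairview: Fairview wins 13–9.
Copeland scores (wins − losses):
  Dover: 3 − 2 = 1
  Irvine: 0 − 5 = -5
  Jasper: 5 − 0 = 5
  Claremont: 2 − 3 = -1
  Harrow: 1 − 4 = -3
  Fairview: 4 − 1 = 3
Jasper has the best Copeland score.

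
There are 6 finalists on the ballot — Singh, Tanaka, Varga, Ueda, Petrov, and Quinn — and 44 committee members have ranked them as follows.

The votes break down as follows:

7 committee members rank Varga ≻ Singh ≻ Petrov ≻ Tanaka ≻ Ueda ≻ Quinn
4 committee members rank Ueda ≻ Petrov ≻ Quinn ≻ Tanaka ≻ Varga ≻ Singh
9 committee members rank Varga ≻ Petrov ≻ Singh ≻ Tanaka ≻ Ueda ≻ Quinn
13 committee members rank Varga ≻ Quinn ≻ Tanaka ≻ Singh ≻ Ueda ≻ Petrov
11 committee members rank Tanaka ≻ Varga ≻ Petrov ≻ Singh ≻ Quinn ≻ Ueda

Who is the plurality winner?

Varga

First-place vote totals:
  Singh: 0
  Tanaka: 11
  Varga: 29
  Ueda: 4
  Petrov: 0
  Quinn: 0
Varga has the most first-place votes.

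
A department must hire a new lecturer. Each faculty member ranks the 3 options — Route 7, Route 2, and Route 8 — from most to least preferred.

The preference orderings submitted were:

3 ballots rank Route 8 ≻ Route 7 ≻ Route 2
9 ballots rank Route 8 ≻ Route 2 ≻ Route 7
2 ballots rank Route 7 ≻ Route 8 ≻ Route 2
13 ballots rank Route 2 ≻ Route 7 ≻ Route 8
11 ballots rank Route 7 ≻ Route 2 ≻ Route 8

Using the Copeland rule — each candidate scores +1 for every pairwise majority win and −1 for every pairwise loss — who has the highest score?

Route 2

Pairwise results:
  Route 7 vs Route 2: Route 2 wins 22–16.
  Route 7 vs Route 8: Route 7 wins 26–12.
  Route 2 vs Route 8: Route 2 wins 24–14.
Copeland scores (wins − losses):
  Route 7: 1 − 1 = 0
  Route 2: 2 − 0 = 2
  Route 8: 0 − 2 = -2
Route 2 has the best Copeland score.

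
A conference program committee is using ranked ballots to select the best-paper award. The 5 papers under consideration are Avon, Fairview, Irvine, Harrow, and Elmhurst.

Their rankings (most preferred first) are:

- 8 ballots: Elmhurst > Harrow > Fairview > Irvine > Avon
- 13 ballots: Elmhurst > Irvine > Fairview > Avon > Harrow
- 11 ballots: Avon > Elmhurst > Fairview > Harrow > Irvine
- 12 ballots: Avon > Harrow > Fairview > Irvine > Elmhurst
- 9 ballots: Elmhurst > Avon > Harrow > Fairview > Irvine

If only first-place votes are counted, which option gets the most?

First-place vote totals:
  Avon: 23
  Fairview: 0
  Irvine: 0
  Harrow: 0
  Elmhurst: 30
Elmhurst has the most first-place votes.

Elmhurst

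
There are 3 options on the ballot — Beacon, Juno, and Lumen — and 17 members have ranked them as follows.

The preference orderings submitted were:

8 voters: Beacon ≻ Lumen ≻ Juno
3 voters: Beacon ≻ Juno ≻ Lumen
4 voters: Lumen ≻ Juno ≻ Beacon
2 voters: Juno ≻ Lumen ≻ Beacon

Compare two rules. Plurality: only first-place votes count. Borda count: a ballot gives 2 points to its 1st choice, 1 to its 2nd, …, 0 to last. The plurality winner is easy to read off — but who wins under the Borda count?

Beacon

Plurality first-place counts: Beacon 11, Juno 2, Lumen 4 → Beacon.
Borda totals: Beacon 22, Juno 11, Lumen 18 → Beacon.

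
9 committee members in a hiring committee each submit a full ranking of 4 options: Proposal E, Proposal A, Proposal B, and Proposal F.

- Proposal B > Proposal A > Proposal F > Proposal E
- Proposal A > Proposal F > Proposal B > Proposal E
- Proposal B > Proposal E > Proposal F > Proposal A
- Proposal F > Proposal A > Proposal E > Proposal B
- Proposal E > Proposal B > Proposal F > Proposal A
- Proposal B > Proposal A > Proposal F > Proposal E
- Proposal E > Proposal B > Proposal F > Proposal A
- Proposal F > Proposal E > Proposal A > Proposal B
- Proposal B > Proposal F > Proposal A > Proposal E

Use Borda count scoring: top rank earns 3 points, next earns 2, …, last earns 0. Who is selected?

Borda scores:
  Proposal E: 0 + 0 + 2 + 1 + 3 + 0 + 3 + 2 + 0 = 11
  Proposal A: 2 + 3 + 0 + 2 + 0 + 2 + 0 + 1 + 1 = 11
  Proposal B: 3 + 1 + 3 + 0 + 2 + 3 + 2 + 0 + 3 = 17
  Proposal F: 1 + 2 + 1 + 3 + 1 + 1 + 1 + 3 + 2 = 15
Proposal B has the highest total.

Proposal B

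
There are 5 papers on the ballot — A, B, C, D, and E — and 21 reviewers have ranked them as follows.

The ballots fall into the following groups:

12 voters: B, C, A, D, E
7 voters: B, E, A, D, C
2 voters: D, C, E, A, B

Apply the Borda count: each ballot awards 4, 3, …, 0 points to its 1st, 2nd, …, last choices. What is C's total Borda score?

42

Borda scores:
  A: 12·2 + 7·2 + 2·1 = 40
  B: 12·4 + 7·4 + 2·0 = 76
  C: 12·3 + 7·0 + 2·3 = 42
  D: 12·1 + 7·1 + 2·4 = 27
  E: 12·0 + 7·3 + 2·2 = 25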